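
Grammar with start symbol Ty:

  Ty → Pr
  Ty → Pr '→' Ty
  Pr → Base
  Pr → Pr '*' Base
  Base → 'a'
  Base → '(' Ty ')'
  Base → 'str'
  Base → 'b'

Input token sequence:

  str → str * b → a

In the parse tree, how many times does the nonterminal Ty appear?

[Ty [Pr [Base str]] → [Ty [Pr [Pr [Base str]] * [Base b]] → [Ty [Pr [Base a]]]]]

3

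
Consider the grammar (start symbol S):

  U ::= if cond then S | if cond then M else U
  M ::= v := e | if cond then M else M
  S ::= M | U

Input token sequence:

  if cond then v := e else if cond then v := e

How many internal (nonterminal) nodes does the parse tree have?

6

[S [U if cond then [M v := e] else [U if cond then [S [M v := e]]]]]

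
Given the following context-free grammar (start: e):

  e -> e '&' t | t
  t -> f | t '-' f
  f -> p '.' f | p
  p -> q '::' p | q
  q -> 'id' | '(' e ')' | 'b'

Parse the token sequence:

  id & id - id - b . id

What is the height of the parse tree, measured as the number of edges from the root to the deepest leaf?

7

[e [e [t [f [p [q id]]]]] & [t [t [t [f [p [q id]]]] - [f [p [q id]]]] - [f [p [q b]] . [f [p [q id]]]]]]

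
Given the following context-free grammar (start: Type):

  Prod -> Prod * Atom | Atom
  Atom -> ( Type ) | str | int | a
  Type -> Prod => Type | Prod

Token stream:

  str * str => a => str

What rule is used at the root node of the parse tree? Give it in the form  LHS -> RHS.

Type -> Prod => Type

[Type [Prod [Prod [Atom str]] * [Atom str]] => [Type [Prod [Atom a]] => [Type [Prod [Atom str]]]]]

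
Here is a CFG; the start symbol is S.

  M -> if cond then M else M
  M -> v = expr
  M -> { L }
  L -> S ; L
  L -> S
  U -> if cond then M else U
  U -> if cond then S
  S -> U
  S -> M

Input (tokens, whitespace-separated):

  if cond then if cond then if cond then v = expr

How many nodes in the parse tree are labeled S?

4

[S [U if cond then [S [U if cond then [S [U if cond then [S [M v = expr]]]]]]]]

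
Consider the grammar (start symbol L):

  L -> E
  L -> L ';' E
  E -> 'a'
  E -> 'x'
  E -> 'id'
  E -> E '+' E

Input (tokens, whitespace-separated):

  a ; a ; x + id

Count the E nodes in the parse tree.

5

[L [L [L [E a]] ; [E a]] ; [E [E x] + [E id]]]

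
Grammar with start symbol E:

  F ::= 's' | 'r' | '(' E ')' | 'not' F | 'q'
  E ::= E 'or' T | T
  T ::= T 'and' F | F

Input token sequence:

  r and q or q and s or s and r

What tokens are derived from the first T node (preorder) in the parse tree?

[E [E [E [T [T [F r]] and [F q]]] or [T [T [F q]] and [F s]]] or [T [T [F s]] and [F r]]]

r and q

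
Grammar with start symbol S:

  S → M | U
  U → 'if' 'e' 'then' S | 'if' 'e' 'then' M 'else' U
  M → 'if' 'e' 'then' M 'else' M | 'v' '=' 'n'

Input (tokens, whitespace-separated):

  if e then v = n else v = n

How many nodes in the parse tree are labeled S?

[S [M if e then [M v = n] else [M v = n]]]

1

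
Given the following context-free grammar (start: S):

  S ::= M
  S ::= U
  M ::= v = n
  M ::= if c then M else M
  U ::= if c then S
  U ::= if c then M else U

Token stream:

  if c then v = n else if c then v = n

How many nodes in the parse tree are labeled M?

[S [U if c then [M v = n] else [U if c then [S [M v = n]]]]]

2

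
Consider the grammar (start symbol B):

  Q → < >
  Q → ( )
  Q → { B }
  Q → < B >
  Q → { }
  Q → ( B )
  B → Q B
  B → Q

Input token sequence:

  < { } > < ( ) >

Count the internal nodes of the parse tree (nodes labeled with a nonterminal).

8

[B [Q < [B [Q { }]] >] [B [Q < [B [Q ( )]] >]]]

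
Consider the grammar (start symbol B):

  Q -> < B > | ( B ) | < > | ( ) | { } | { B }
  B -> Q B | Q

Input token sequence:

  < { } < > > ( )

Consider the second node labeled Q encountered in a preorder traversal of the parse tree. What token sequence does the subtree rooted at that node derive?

[B [Q < [B [Q { }] [B [Q < >]]] >] [B [Q ( )]]]

{ }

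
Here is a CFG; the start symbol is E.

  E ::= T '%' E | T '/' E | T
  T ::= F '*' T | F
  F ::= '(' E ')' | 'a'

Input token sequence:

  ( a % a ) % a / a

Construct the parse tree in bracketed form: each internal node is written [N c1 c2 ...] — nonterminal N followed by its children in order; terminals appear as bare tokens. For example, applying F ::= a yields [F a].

E
T % E
F % E
( E ) % E
( T % E ) % E
( F % E ) % E
( a % E ) % E
( a % T ) % E
( a % F ) % E
( a % a ) % E
( a % a ) % T / E
( a % a ) % F / E
( a % a ) % a / E
( a % a ) % a / T
( a % a ) % a / F
( a % a ) % a / a

[E [T [F ( [E [T [F a]] % [E [T [F a]]]] )]] % [E [T [F a]] / [E [T [F a]]]]]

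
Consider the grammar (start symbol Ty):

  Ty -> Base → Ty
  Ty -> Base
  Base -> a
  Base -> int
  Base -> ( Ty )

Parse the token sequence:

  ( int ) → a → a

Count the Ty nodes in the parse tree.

[Ty [Base ( [Ty [Base int]] )] → [Ty [Base a] → [Ty [Base a]]]]

4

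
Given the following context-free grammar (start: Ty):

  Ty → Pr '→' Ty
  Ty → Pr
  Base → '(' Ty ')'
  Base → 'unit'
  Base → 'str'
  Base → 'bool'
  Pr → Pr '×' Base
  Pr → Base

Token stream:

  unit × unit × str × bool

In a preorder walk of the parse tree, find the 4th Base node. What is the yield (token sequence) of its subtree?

bool

[Ty [Pr [Pr [Pr [Pr [Base unit]] × [Base unit]] × [Base str]] × [Base bool]]]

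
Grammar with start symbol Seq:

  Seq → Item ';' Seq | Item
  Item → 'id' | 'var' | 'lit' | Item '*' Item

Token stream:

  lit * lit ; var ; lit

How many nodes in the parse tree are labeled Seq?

3

[Seq [Item [Item lit] * [Item lit]] ; [Seq [Item var] ; [Seq [Item lit]]]]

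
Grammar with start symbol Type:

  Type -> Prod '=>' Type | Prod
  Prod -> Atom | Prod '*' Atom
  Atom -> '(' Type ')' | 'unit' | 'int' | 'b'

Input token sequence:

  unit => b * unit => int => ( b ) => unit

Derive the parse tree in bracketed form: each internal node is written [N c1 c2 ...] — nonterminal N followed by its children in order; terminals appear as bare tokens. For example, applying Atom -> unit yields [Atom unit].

[Type [Prod [Atom unit]] => [Type [Prod [Prod [Atom b]] * [Atom unit]] => [Type [Prod [Atom int]] => [Type [Prod [Atom ( [Type [Prod [Atom b]]] )]] => [Type [Prod [Atom unit]]]]]]]

Type
Prod => Type
Atom => Type
unit => Type
unit => Prod => Type
unit => Prod * Atom => Type
unit => Atom * Atom => Type
unit => b * Atom => Type
unit => b * unit => Type
unit => b * unit => Prod => Type
unit => b * unit => Atom => Type
unit => b * unit => int => Type
unit => b * unit => int => Prod => Type
unit => b * unit => int => Atom => Type
unit => b * unit => int => ( Type ) => Type
unit => b * unit => int => ( Prod ) => Type
unit => b * unit => int => ( Atom ) => Type
unit => b * unit => int => ( b ) => Type
unit => b * unit => int => ( b ) => Prod
unit => b * unit => int => ( b ) => Atom
unit => b * unit => int => ( b ) => unit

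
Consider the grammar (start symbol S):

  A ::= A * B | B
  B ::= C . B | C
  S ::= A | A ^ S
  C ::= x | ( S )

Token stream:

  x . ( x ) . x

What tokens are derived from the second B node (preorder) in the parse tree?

[S [A [B [C x] . [B [C ( [S [A [B [C x]]]] )] . [B [C x]]]]]]

( x ) . x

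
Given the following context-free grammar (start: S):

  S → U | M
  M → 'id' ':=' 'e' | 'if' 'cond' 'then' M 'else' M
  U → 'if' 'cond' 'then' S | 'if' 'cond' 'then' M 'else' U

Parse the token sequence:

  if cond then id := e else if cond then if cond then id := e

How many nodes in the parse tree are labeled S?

3

[S [U if cond then [M id := e] else [U if cond then [S [U if cond then [S [M id := e]]]]]]]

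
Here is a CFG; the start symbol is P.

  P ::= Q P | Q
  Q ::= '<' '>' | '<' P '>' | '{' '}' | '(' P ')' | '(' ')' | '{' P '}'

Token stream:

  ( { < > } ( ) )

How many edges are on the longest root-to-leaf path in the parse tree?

6

[P [Q ( [P [Q { [P [Q < >]] }] [P [Q ( )]]] )]]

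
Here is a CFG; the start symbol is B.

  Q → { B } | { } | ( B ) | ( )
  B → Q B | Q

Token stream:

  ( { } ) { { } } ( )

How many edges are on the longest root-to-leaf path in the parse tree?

[B [Q ( [B [Q { }]] )] [B [Q { [B [Q { }]] }] [B [Q ( )]]]]

5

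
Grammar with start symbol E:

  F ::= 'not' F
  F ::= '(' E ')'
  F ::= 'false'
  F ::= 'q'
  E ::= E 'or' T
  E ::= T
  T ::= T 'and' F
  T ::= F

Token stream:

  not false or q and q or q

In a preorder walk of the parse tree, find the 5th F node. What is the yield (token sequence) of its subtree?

[E [E [E [T [F not [F false]]]] or [T [T [F q]] and [F q]]] or [T [F q]]]

q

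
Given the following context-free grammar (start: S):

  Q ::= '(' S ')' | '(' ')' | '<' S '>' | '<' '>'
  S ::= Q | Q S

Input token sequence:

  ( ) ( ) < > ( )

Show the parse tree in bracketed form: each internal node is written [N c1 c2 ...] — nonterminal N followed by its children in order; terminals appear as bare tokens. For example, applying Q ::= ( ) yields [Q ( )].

S
Q S
( ) S
( ) Q S
( ) ( ) S
( ) ( ) Q S
( ) ( ) < > S
( ) ( ) < > Q
( ) ( ) < > ( )

[S [Q ( )] [S [Q ( )] [S [Q < >] [S [Q ( )]]]]]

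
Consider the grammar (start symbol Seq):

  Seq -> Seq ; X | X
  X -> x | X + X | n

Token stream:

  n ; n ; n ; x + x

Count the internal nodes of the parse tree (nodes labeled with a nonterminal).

[Seq [Seq [Seq [Seq [X n]] ; [X n]] ; [X n]] ; [X [X x] + [X x]]]

10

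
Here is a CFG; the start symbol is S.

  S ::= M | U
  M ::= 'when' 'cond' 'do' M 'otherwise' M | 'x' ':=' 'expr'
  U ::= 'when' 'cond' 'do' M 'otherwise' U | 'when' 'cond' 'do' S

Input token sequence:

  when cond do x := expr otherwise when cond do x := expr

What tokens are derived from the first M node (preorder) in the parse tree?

x := expr

[S [U when cond do [M x := expr] otherwise [U when cond do [S [M x := expr]]]]]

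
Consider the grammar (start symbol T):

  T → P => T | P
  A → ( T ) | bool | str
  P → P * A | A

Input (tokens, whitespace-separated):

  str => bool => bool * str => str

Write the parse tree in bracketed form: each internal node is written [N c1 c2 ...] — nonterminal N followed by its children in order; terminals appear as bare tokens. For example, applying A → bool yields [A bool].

T
P => T
A => T
str => T
str => P => T
str => A => T
str => bool => T
str => bool => P => T
str => bool => P * A => T
str => bool => A * A => T
str => bool => bool * A => T
str => bool => bool * str => T
str => bool => bool * str => P
str => bool => bool * str => A
str => bool => bool * str => str

[T [P [A str]] => [T [P [A bool]] => [T [P [P [A bool]] * [A str]] => [T [P [A str]]]]]]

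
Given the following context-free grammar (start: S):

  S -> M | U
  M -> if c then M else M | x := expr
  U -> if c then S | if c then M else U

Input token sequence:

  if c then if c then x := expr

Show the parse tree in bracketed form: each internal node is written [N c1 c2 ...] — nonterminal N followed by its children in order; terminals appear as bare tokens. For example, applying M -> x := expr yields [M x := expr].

[S [U if c then [S [U if c then [S [M x := expr]]]]]]

S
U
if c then S
if c then U
if c then if c then S
if c then if c then M
if c then if c then x := expr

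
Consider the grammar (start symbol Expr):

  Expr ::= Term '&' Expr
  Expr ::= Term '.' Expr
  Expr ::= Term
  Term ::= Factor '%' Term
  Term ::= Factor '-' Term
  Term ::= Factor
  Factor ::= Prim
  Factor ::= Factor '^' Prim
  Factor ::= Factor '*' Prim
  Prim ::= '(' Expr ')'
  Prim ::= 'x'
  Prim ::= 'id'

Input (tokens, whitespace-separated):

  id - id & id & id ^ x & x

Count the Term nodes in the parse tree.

[Expr [Term [Factor [Prim id]] - [Term [Factor [Prim id]]]] & [Expr [Term [Factor [Prim id]]] & [Expr [Term [Factor [Factor [Prim id]] ^ [Prim x]]] & [Expr [Term [Factor [Prim x]]]]]]]

5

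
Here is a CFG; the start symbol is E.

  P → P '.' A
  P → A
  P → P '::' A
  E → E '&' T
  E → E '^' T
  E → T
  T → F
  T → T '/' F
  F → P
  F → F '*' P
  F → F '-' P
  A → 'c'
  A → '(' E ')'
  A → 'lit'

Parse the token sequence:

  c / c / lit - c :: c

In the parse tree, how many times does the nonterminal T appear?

3

[E [T [T [T [F [P [A c]]]] / [F [P [A c]]]] / [F [F [P [A lit]]] - [P [P [A c]] :: [A c]]]]]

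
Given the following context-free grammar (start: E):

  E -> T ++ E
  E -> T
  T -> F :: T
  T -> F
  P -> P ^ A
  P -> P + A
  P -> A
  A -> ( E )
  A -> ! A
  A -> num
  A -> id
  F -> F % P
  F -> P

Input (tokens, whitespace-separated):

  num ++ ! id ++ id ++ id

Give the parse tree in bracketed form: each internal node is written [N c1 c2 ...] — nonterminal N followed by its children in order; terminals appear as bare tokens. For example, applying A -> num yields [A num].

[E [T [F [P [A num]]]] ++ [E [T [F [P [A ! [A id]]]]] ++ [E [T [F [P [A id]]]] ++ [E [T [F [P [A id]]]]]]]]

E
T ++ E
F ++ E
P ++ E
A ++ E
num ++ E
num ++ T ++ E
num ++ F ++ E
num ++ P ++ E
num ++ A ++ E
num ++ ! A ++ E
num ++ ! id ++ E
num ++ ! id ++ T ++ E
num ++ ! id ++ F ++ E
num ++ ! id ++ P ++ E
num ++ ! id ++ A ++ E
num ++ ! id ++ id ++ E
num ++ ! id ++ id ++ T
num ++ ! id ++ id ++ F
num ++ ! id ++ id ++ P
num ++ ! id ++ id ++ A
num ++ ! id ++ id ++ id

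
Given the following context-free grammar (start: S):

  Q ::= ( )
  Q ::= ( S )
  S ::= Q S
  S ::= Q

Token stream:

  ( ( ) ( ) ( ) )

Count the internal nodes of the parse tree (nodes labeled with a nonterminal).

8

[S [Q ( [S [Q ( )] [S [Q ( )] [S [Q ( )]]]] )]]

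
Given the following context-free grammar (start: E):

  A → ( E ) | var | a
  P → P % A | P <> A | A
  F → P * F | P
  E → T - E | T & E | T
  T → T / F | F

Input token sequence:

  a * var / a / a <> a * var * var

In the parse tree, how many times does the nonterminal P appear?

7

[E [T [T [T [F [P [A a]] * [F [P [A var]]]]] / [F [P [A a]]]] / [F [P [P [A a]] <> [A a]] * [F [P [A var]] * [F [P [A var]]]]]]]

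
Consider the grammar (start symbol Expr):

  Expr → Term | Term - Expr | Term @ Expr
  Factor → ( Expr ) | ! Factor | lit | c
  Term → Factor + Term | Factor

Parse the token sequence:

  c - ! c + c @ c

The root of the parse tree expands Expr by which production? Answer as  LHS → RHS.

[Expr [Term [Factor c]] - [Expr [Term [Factor ! [Factor c]] + [Term [Factor c]]] @ [Expr [Term [Factor c]]]]]

Expr → Term - Expr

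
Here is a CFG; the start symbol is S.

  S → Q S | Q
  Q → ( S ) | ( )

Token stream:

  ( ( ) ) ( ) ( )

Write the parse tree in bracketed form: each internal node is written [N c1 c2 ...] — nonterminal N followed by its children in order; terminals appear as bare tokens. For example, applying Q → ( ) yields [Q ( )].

[S [Q ( [S [Q ( )]] )] [S [Q ( )] [S [Q ( )]]]]

S
Q S
( S ) S
( Q ) S
( ( ) ) S
( ( ) ) Q S
( ( ) ) ( ) S
( ( ) ) ( ) Q
( ( ) ) ( ) ( )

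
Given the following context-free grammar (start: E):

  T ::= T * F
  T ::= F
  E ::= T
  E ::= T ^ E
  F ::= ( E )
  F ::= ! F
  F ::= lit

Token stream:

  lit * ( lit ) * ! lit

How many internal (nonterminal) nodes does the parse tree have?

[E [T [T [T [F lit]] * [F ( [E [T [F lit]]] )]] * [F ! [F lit]]]]

11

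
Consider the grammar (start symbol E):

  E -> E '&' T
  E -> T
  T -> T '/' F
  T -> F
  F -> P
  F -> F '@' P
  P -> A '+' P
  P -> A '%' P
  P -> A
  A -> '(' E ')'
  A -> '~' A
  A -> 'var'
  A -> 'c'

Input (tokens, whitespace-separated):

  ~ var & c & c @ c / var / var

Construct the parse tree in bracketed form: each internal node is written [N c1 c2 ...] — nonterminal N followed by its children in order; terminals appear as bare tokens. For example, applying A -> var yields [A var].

[E [E [E [T [F [P [A ~ [A var]]]]]] & [T [F [P [A c]]]]] & [T [T [T [F [F [P [A c]]] @ [P [A c]]]] / [F [P [A var]]]] / [F [P [A var]]]]]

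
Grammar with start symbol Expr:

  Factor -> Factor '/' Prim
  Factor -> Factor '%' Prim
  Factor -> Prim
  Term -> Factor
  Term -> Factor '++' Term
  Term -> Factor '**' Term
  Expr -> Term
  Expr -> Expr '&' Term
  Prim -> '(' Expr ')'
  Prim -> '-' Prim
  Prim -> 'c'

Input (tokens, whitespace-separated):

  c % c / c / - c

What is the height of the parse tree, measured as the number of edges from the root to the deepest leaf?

[Expr [Term [Factor [Factor [Factor [Factor [Prim c]] % [Prim c]] / [Prim c]] / [Prim - [Prim c]]]]]

7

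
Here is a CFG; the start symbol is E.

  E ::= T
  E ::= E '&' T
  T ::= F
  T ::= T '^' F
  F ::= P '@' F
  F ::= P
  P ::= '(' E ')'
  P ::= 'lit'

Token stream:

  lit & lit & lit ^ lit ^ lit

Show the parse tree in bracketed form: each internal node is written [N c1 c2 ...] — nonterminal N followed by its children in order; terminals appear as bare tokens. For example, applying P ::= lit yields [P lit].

[E [E [E [T [F [P lit]]]] & [T [F [P lit]]]] & [T [T [T [F [P lit]]] ^ [F [P lit]]] ^ [F [P lit]]]]

E
E & T
E & T & T
T & T & T
F & T & T
P & T & T
lit & T & T
lit & F & T
lit & P & T
lit & lit & T
lit & lit & T ^ F
lit & lit & T ^ F ^ F
lit & lit & F ^ F ^ F
lit & lit & P ^ F ^ F
lit & lit & lit ^ F ^ F
lit & lit & lit ^ P ^ F
lit & lit & lit ^ lit ^ F
lit & lit & lit ^ lit ^ P
lit & lit & lit ^ lit ^ lit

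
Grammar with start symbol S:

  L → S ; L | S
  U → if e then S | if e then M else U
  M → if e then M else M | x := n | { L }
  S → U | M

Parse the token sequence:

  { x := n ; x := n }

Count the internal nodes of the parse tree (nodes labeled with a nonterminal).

[S [M { [L [S [M x := n]] ; [L [S [M x := n]]]] }]]

8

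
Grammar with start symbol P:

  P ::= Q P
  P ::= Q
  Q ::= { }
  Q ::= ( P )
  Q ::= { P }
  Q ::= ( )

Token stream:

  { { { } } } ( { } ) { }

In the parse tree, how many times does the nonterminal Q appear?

6

[P [Q { [P [Q { [P [Q { }]] }]] }] [P [Q ( [P [Q { }]] )] [P [Q { }]]]]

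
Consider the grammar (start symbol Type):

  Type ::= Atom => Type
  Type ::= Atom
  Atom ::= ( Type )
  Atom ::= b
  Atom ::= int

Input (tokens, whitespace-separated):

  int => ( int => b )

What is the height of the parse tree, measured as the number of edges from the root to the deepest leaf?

[Type [Atom int] => [Type [Atom ( [Type [Atom int] => [Type [Atom b]]] )]]]

6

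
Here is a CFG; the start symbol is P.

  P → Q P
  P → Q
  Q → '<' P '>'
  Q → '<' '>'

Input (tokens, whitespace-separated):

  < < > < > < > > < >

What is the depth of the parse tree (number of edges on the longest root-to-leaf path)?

[P [Q < [P [Q < >] [P [Q < >] [P [Q < >]]]] >] [P [Q < >]]]

6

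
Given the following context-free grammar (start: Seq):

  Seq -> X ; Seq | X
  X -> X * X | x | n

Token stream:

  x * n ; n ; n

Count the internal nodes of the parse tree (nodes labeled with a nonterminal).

[Seq [X [X x] * [X n]] ; [Seq [X n] ; [Seq [X n]]]]

8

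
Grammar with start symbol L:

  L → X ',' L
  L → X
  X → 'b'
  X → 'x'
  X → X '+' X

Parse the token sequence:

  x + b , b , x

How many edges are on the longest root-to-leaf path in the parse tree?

4

[L [X [X x] + [X b]] , [L [X b] , [L [X x]]]]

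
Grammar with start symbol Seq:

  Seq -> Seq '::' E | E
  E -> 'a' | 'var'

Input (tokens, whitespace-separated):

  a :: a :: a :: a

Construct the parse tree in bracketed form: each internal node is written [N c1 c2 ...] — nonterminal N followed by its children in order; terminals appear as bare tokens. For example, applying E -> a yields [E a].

[Seq [Seq [Seq [Seq [E a]] :: [E a]] :: [E a]] :: [E a]]

Seq
Seq :: E
Seq :: E :: E
Seq :: E :: E :: E
E :: E :: E :: E
a :: E :: E :: E
a :: a :: E :: E
a :: a :: a :: E
a :: a :: a :: a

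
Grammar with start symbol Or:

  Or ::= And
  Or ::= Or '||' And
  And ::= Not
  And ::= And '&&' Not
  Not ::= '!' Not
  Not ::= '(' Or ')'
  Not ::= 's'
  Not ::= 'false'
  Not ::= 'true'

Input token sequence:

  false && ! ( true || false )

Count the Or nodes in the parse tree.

3

[Or [And [And [Not false]] && [Not ! [Not ( [Or [Or [And [Not true]]] || [And [Not false]]] )]]]]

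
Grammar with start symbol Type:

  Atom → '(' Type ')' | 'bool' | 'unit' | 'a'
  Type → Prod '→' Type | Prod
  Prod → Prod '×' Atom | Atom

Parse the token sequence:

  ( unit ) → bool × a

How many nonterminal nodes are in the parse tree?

[Type [Prod [Atom ( [Type [Prod [Atom unit]]] )]] → [Type [Prod [Prod [Atom bool]] × [Atom a]]]]

11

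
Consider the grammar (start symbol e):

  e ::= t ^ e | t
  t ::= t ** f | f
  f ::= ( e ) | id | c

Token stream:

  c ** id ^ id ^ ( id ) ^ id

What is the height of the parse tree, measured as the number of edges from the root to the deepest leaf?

8

[e [t [t [f c]] ** [f id]] ^ [e [t [f id]] ^ [e [t [f ( [e [t [f id]]] )]] ^ [e [t [f id]]]]]]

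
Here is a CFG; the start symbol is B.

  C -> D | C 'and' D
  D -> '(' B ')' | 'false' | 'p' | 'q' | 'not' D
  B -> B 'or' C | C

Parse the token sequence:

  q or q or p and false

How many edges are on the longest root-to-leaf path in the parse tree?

[B [B [B [C [D q]]] or [C [D q]]] or [C [C [D p]] and [D false]]]

5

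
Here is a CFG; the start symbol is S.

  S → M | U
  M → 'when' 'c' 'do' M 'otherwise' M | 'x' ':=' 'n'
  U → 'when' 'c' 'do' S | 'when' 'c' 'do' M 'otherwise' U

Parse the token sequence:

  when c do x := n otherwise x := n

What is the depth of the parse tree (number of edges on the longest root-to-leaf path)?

3

[S [M when c do [M x := n] otherwise [M x := n]]]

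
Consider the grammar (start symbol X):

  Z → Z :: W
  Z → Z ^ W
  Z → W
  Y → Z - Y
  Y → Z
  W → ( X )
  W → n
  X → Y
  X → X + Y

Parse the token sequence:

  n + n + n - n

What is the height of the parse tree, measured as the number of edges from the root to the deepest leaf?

[X [X [X [Y [Z [W n]]]] + [Y [Z [W n]]]] + [Y [Z [W n]] - [Y [Z [W n]]]]]

6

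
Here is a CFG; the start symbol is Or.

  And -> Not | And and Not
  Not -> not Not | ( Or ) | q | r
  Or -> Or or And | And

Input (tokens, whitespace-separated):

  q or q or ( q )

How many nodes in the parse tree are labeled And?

4

[Or [Or [Or [And [Not q]]] or [And [Not q]]] or [And [Not ( [Or [And [Not q]]] )]]]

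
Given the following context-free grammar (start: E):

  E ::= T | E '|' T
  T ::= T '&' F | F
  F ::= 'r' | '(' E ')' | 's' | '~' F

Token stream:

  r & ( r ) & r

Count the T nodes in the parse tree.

4

[E [T [T [T [F r]] & [F ( [E [T [F r]]] )]] & [F r]]]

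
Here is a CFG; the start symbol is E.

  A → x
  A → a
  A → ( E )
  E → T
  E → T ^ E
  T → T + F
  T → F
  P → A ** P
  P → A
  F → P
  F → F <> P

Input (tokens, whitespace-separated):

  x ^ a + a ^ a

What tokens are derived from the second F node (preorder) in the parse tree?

a

[E [T [F [P [A x]]]] ^ [E [T [T [F [P [A a]]]] + [F [P [A a]]]] ^ [E [T [F [P [A a]]]]]]]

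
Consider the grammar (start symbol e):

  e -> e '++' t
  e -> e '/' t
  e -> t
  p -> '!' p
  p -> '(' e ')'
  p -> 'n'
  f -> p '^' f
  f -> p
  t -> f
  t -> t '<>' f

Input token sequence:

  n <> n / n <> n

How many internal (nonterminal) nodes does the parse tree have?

14

[e [e [t [t [f [p n]]] <> [f [p n]]]] / [t [t [f [p n]]] <> [f [p n]]]]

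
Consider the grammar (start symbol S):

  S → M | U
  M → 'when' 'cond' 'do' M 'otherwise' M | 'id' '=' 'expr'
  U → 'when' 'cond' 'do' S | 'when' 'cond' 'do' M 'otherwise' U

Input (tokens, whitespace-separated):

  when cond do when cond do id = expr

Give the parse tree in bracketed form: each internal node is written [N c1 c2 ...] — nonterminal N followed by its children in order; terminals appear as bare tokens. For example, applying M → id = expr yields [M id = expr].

S
U
when cond do S
when cond do U
when cond do when cond do S
when cond do when cond do M
when cond do when cond do id = expr

[S [U when cond do [S [U when cond do [S [M id = expr]]]]]]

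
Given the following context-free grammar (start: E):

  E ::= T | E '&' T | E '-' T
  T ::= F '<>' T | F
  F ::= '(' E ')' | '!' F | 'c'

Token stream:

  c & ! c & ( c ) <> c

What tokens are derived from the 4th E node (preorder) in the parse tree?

[E [E [E [T [F c]]] & [T [F ! [F c]]]] & [T [F ( [E [T [F c]]] )] <> [T [F c]]]]

c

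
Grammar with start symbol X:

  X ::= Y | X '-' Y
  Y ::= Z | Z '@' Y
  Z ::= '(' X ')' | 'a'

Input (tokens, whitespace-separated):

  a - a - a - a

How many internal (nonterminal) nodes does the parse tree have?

[X [X [X [X [Y [Z a]]] - [Y [Z a]]] - [Y [Z a]]] - [Y [Z a]]]

12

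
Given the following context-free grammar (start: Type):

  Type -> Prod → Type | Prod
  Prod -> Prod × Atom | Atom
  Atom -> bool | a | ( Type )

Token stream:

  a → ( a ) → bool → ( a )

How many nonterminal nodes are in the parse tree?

18

[Type [Prod [Atom a]] → [Type [Prod [Atom ( [Type [Prod [Atom a]]] )]] → [Type [Prod [Atom bool]] → [Type [Prod [Atom ( [Type [Prod [Atom a]]] )]]]]]]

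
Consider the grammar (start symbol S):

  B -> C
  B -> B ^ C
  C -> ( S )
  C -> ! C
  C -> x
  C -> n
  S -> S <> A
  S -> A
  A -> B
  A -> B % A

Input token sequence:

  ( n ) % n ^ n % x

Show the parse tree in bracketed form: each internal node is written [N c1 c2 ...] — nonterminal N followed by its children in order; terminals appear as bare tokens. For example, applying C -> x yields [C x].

[S [A [B [C ( [S [A [B [C n]]]] )]] % [A [B [B [C n]] ^ [C n]] % [A [B [C x]]]]]]

S
A
B % A
C % A
( S ) % A
( A ) % A
( B ) % A
( C ) % A
( n ) % A
( n ) % B % A
( n ) % B ^ C % A
( n ) % C ^ C % A
( n ) % n ^ C % A
( n ) % n ^ n % A
( n ) % n ^ n % B
( n ) % n ^ n % C
( n ) % n ^ n % x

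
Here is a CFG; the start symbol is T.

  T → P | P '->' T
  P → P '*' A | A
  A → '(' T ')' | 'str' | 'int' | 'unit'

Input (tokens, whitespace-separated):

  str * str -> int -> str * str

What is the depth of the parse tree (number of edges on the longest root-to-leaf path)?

6

[T [P [P [A str]] * [A str]] -> [T [P [A int]] -> [T [P [P [A str]] * [A str]]]]]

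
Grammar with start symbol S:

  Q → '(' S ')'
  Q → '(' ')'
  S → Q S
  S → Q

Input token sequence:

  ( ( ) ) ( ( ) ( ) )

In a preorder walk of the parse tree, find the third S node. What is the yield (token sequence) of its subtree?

[S [Q ( [S [Q ( )]] )] [S [Q ( [S [Q ( )] [S [Q ( )]]] )]]]

( ( ) ( ) )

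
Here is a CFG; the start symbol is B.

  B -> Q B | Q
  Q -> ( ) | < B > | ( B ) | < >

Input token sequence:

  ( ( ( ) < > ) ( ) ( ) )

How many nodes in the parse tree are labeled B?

[B [Q ( [B [Q ( [B [Q ( )] [B [Q < >]]] )] [B [Q ( )] [B [Q ( )]]]] )]]

6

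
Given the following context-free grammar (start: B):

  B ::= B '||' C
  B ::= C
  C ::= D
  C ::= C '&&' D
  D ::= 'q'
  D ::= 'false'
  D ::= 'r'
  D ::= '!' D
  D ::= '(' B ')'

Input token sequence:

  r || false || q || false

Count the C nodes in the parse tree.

4

[B [B [B [B [C [D r]]] || [C [D false]]] || [C [D q]]] || [C [D false]]]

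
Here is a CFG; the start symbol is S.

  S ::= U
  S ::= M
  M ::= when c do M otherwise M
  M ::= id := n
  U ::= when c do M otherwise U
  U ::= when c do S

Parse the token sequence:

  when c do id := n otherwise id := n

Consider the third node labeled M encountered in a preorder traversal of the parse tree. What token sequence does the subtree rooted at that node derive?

[S [M when c do [M id := n] otherwise [M id := n]]]

id := n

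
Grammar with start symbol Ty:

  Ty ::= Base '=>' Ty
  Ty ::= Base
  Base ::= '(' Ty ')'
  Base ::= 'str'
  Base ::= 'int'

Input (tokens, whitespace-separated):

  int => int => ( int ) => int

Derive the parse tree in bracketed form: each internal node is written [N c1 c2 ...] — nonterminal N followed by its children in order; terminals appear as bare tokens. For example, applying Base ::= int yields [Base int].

[Ty [Base int] => [Ty [Base int] => [Ty [Base ( [Ty [Base int]] )] => [Ty [Base int]]]]]

Ty
Base => Ty
int => Ty
int => Base => Ty
int => int => Ty
int => int => Base => Ty
int => int => ( Ty ) => Ty
int => int => ( Base ) => Ty
int => int => ( int ) => Ty
int => int => ( int ) => Base
int => int => ( int ) => int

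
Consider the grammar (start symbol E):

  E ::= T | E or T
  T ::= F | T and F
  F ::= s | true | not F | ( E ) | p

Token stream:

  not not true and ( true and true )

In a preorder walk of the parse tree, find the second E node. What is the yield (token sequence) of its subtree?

true and true

[E [T [T [F not [F not [F true]]]] and [F ( [E [T [T [F true]] and [F true]]] )]]]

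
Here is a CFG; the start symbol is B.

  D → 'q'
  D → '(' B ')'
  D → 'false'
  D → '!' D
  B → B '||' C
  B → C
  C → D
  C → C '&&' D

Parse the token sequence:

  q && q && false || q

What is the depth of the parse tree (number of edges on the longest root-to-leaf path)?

[B [B [C [C [C [D q]] && [D q]] && [D false]]] || [C [D q]]]

6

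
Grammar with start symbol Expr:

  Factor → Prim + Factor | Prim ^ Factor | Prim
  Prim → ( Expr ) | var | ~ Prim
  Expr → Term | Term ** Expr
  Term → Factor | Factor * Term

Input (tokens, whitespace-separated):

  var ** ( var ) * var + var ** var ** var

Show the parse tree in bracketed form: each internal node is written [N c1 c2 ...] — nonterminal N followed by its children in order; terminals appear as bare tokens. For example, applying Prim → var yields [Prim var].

[Expr [Term [Factor [Prim var]]] ** [Expr [Term [Factor [Prim ( [Expr [Term [Factor [Prim var]]]] )]] * [Term [Factor [Prim var] + [Factor [Prim var]]]]] ** [Expr [Term [Factor [Prim var]]] ** [Expr [Term [Factor [Prim var]]]]]]]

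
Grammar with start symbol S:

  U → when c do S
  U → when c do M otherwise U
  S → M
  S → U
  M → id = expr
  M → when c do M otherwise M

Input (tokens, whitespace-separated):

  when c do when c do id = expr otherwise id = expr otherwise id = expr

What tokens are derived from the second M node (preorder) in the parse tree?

[S [M when c do [M when c do [M id = expr] otherwise [M id = expr]] otherwise [M id = expr]]]

when c do id = expr otherwise id = expr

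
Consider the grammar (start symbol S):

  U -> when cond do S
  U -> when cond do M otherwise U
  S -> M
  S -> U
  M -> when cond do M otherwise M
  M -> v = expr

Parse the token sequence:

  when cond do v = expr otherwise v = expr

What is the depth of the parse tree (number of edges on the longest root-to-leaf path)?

[S [M when cond do [M v = expr] otherwise [M v = expr]]]

3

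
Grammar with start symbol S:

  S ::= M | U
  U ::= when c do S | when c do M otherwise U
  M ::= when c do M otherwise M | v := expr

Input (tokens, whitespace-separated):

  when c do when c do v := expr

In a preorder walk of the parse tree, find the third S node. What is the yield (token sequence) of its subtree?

[S [U when c do [S [U when c do [S [M v := expr]]]]]]

v := expr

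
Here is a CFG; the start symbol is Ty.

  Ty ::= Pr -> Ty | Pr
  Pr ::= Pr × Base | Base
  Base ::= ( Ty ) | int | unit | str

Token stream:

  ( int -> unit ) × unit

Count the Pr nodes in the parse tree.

[Ty [Pr [Pr [Base ( [Ty [Pr [Base int]] -> [Ty [Pr [Base unit]]]] )]] × [Base unit]]]

4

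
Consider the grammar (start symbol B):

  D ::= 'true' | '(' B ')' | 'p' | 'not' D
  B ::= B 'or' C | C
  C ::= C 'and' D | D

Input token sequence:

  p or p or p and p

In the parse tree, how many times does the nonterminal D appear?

4

[B [B [B [C [D p]]] or [C [D p]]] or [C [C [D p]] and [D p]]]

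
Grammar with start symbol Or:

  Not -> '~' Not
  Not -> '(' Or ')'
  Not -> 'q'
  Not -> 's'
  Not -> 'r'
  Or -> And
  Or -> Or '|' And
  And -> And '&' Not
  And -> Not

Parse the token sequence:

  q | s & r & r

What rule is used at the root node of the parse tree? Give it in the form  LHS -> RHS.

[Or [Or [And [Not q]]] | [And [And [And [Not s]] & [Not r]] & [Not r]]]

Or -> Or '|' And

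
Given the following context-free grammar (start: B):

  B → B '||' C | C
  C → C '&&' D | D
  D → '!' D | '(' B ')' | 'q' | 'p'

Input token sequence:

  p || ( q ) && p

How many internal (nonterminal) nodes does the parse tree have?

11

[B [B [C [D p]]] || [C [C [D ( [B [C [D q]]] )]] && [D p]]]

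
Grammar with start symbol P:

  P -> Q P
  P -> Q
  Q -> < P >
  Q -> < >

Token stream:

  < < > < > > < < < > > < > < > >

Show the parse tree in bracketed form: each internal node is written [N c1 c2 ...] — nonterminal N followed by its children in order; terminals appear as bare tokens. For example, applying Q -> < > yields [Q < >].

[P [Q < [P [Q < >] [P [Q < >]]] >] [P [Q < [P [Q < [P [Q < >]] >] [P [Q < >] [P [Q < >]]]] >]]]

P
Q P
< P > P
< Q P > P
< < > P > P
< < > Q > P
< < > < > > P
< < > < > > Q
< < > < > > < P >
< < > < > > < Q P >
< < > < > > < < P > P >
< < > < > > < < Q > P >
< < > < > > < < < > > P >
< < > < > > < < < > > Q P >
< < > < > > < < < > > < > P >
< < > < > > < < < > > < > Q >
< < > < > > < < < > > < > < > >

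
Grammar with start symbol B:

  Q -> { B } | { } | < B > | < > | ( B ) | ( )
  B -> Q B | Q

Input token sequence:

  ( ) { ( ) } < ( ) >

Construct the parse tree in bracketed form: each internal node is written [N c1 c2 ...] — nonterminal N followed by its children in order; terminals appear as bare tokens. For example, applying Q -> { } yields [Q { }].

[B [Q ( )] [B [Q { [B [Q ( )]] }] [B [Q < [B [Q ( )]] >]]]]

B
Q B
( ) B
( ) Q B
( ) { B } B
( ) { Q } B
( ) { ( ) } B
( ) { ( ) } Q
( ) { ( ) } < B >
( ) { ( ) } < Q >
( ) { ( ) } < ( ) >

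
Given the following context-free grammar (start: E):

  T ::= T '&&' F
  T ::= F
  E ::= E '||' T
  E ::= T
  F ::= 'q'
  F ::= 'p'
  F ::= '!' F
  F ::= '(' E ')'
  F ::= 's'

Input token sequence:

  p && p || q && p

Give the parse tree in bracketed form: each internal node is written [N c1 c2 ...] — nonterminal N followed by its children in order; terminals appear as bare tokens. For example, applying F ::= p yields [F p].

E
E || T
T || T
T && F || T
F && F || T
p && F || T
p && p || T
p && p || T && F
p && p || F && F
p && p || q && F
p && p || q && p

[E [E [T [T [F p]] && [F p]]] || [T [T [F q]] && [F p]]]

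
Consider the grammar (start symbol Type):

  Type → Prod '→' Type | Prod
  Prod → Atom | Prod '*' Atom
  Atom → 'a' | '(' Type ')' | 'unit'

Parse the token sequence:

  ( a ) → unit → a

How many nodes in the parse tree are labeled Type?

[Type [Prod [Atom ( [Type [Prod [Atom a]]] )]] → [Type [Prod [Atom unit]] → [Type [Prod [Atom a]]]]]

4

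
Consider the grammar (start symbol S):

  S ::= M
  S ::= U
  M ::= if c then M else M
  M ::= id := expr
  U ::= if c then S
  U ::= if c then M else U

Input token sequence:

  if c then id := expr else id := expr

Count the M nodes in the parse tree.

[S [M if c then [M id := expr] else [M id := expr]]]

3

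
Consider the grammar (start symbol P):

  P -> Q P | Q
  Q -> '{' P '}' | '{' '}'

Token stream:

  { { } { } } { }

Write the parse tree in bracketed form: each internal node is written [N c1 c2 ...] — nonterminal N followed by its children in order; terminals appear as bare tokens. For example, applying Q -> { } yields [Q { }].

[P [Q { [P [Q { }] [P [Q { }]]] }] [P [Q { }]]]

P
Q P
{ P } P
{ Q P } P
{ { } P } P
{ { } Q } P
{ { } { } } P
{ { } { } } Q
{ { } { } } { }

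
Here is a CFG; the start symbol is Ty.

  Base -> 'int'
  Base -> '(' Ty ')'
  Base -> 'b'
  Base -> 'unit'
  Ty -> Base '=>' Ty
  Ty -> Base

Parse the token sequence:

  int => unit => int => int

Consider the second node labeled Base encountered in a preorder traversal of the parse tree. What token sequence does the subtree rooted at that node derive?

[Ty [Base int] => [Ty [Base unit] => [Ty [Base int] => [Ty [Base int]]]]]

unit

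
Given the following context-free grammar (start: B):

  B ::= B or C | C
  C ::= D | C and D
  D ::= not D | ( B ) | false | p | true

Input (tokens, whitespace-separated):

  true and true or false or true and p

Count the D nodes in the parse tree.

[B [B [B [C [C [D true]] and [D true]]] or [C [D false]]] or [C [C [D true]] and [D p]]]

5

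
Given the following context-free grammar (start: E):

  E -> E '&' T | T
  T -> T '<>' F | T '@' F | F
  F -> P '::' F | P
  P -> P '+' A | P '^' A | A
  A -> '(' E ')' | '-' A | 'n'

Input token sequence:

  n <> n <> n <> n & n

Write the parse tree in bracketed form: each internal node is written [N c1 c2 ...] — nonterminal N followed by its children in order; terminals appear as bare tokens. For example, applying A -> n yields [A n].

E
E & T
T & T
T <> F & T
T <> F <> F & T
T <> F <> F <> F & T
F <> F <> F <> F & T
P <> F <> F <> F & T
A <> F <> F <> F & T
n <> F <> F <> F & T
n <> P <> F <> F & T
n <> A <> F <> F & T
n <> n <> F <> F & T
n <> n <> P <> F & T
n <> n <> A <> F & T
n <> n <> n <> F & T
n <> n <> n <> P & T
n <> n <> n <> A & T
n <> n <> n <> n & T
n <> n <> n <> n & F
n <> n <> n <> n & P
n <> n <> n <> n & A
n <> n <> n <> n & n

[E [E [T [T [T [T [F [P [A n]]]] <> [F [P [A n]]]] <> [F [P [A n]]]] <> [F [P [A n]]]]] & [T [F [P [A n]]]]]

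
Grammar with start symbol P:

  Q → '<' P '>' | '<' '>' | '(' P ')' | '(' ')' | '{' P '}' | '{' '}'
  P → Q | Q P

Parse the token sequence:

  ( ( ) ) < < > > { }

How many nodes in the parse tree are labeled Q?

5

[P [Q ( [P [Q ( )]] )] [P [Q < [P [Q < >]] >] [P [Q { }]]]]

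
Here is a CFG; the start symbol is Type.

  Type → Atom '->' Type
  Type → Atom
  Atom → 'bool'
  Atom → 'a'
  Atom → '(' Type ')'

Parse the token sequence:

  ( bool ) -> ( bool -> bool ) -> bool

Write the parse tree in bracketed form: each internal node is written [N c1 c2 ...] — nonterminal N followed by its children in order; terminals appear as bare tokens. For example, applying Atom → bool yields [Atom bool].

Type
Atom -> Type
( Type ) -> Type
( Atom ) -> Type
( bool ) -> Type
( bool ) -> Atom -> Type
( bool ) -> ( Type ) -> Type
( bool ) -> ( Atom -> Type ) -> Type
( bool ) -> ( bool -> Type ) -> Type
( bool ) -> ( bool -> Atom ) -> Type
( bool ) -> ( bool -> bool ) -> Type
( bool ) -> ( bool -> bool ) -> Atom
( bool ) -> ( bool -> bool ) -> bool

[Type [Atom ( [Type [Atom bool]] )] -> [Type [Atom ( [Type [Atom bool] -> [Type [Atom bool]]] )] -> [Type [Atom bool]]]]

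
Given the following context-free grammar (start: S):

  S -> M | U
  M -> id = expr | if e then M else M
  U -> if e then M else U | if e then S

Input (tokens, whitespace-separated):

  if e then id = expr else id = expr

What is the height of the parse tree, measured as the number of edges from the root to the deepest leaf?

[S [M if e then [M id = expr] else [M id = expr]]]

3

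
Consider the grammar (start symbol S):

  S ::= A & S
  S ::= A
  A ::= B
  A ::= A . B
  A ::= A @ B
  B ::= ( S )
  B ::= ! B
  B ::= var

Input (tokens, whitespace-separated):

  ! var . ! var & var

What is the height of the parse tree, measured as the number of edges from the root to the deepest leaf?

[S [A [A [B ! [B var]]] . [B ! [B var]]] & [S [A [B var]]]]

5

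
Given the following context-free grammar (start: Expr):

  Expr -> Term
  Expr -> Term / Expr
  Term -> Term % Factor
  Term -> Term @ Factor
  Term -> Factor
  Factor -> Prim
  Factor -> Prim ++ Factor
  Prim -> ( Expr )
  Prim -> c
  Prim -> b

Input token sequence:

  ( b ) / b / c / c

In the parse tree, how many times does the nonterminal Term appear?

[Expr [Term [Factor [Prim ( [Expr [Term [Factor [Prim b]]]] )]]] / [Expr [Term [Factor [Prim b]]] / [Expr [Term [Factor [Prim c]]] / [Expr [Term [Factor [Prim c]]]]]]]

5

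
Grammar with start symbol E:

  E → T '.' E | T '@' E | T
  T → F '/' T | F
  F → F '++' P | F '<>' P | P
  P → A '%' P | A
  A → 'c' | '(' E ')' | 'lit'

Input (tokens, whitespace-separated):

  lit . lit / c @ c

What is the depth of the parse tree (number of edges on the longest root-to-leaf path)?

7

[E [T [F [P [A lit]]]] . [E [T [F [P [A lit]]] / [T [F [P [A c]]]]] @ [E [T [F [P [A c]]]]]]]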